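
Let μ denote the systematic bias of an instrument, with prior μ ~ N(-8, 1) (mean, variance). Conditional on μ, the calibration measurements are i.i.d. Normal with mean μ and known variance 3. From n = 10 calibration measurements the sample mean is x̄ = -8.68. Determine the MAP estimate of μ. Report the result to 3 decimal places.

μ̂_MAP = -8.523

n = 10, x̄ = -8.68.
For a Normal prior and Normal likelihood with known variance, the posterior is Normal; its mode equals its mean, the precision-weighted average.
Prior precision 1/σ₀² = 1/1 = 1; data precision n/σ² = 10/3.
μ̂ = (1·(-8) + (10/3)·(-8.68)) / (1 + 10/3) = (-554/15)/(13/3) = -554/65 ≈ -8.523.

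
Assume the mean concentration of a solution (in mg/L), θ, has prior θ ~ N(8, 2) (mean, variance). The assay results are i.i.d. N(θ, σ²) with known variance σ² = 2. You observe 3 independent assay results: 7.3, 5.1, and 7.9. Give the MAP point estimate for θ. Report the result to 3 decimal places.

n = 3; x̄ = (7.3 + 5.1 + 7.9)/3 = 20.3/3 = 203/30 ≈ 6.7667.
For a Normal prior and Normal likelihood with known variance, the posterior is Normal; its mode equals its mean, the precision-weighted average.
Prior precision 1/σ₀² = 1/2 = 0.5; data precision n/σ² = 3/2 = 1.5.
θ̂ = (0.5·8 + 1.5·(203/30)) / (0.5 + 1.5) = 14.15/2 = 7.075.

θ̂_MAP = 7.075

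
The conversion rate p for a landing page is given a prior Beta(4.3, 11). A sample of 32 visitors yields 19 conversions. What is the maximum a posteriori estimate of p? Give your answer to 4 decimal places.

p̂_MAP = 0.4923

Prior: Beta(4.3, 11).
Data: 19 successes in 32 trials. The binomial likelihood contributes p^19(1−p)^13, so the posterior is Beta(4.3+19, 11+13) = Beta(23.3, 24).
For Beta(a, b) with a, b > 1 the mode is (a−1)/(a+b−2) = 22.3/45.3 ≈ 0.4923.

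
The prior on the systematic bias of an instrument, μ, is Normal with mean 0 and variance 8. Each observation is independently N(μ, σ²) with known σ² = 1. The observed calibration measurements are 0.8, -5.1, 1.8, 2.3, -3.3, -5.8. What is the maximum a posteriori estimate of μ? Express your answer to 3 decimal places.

μ̂_MAP = -1.518

n = 6; x̄ = (0.8 + (-5.1) + 1.8 + 2.3 + (-3.3) + (-5.8))/6 = -9.3/6 = -1.55.
For a Normal prior and Normal likelihood with known variance, the posterior is Normal; its mode equals its mean, the precision-weighted average.
Prior precision 1/σ₀² = 1/8 = 0.125; data precision n/σ² = 6/1 = 6.
μ̂ = (0.125·0 + 6·(-1.55)) / (0.125 + 6) = (-9.3)/6.125 = -372/245 ≈ -1.518.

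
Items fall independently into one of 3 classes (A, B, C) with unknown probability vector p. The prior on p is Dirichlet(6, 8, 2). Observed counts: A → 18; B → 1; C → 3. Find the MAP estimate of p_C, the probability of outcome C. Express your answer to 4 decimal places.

The posterior is Dirichlet(αᵢ + nᵢ) = Dirichlet(24, 9, 5).
For a Dirichlet(a₁,…,a_K) with all aᵢ > 1, the mode has j-th component (aⱼ − 1)/(Σaᵢ − K).
Here Σaᵢ = 38 and K = 3, so p_C = (5 − 1)/(38 − 3) = 4/35 ≈ 0.1143.

MAP estimate of p_C = 0.1143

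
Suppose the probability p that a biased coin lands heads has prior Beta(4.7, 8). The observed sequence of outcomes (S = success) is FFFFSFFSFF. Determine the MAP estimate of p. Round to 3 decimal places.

Prior: Beta(4.7, 8).
Data: 2 successes in 10 trials (from the sequence). The binomial likelihood contributes p^2(1−p)^8, so the posterior is Beta(4.7+2, 8+8) = Beta(6.7, 16).
For Beta(a, b) with a, b > 1 the mode is (a−1)/(a+b−2) = 5.7/20.7 ≈ 0.275.

p̂_MAP = 0.275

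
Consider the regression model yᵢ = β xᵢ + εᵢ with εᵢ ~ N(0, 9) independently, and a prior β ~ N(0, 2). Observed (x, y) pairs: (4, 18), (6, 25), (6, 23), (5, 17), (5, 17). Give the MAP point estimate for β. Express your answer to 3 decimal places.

β̂_MAP = 3.719

log p(β | y) = −Σ(yᵢ − βxᵢ)²/(2·9) − β²/(2·2) + const.
Setting the derivative to zero: Σxᵢ(yᵢ − βxᵢ)/9 − β/2 = 0, so β = Σxᵢyᵢ / (Σxᵢ² + σ²/τ²).
Σxᵢyᵢ = 4·18 + 6·25 + 6·23 + 5·17 + 5·17 = 530; Σxᵢ² = 138; σ²/τ² = 4.5.
β̂_MAP = 530 / (138 + 4.5) = 530/142.5 ≈ 3.719.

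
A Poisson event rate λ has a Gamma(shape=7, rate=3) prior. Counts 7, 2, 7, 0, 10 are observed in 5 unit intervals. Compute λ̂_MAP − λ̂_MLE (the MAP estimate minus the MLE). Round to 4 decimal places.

MAP − MLE = -1.2000

Σxᵢ = 26. Posterior is Gamma(33, 8); MAP = (33−1)/8 = 32/8 ≈ 4.00000.
MLE = x̄ = 26/5 ≈ 5.20000.
Difference = 32/8 − 26/5 = -6/5 ≈ -1.2000.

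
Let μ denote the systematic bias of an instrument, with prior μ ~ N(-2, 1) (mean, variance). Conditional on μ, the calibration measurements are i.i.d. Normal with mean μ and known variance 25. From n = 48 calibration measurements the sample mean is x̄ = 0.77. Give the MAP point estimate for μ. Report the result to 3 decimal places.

n = 48, x̄ = 0.77.
For a Normal prior and Normal likelihood with known variance, the posterior is Normal; its mode equals its mean, the precision-weighted average.
Prior precision 1/σ₀² = 1/1 = 1; data precision n/σ² = 48/25 = 1.92.
μ̂ = (1·(-2) + 1.92·0.77) / (1 + 1.92) = (-0.5216)/2.92 = -326/1825 ≈ -0.179.

μ̂_MAP = -0.179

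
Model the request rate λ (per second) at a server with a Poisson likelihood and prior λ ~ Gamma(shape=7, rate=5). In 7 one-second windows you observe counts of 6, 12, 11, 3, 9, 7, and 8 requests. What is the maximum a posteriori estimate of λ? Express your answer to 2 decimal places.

λ̂_MAP = 5.17

Σxᵢ = 6+12+11+3+9+7+8 = 56, with n = 7.
Posterior ∝ λ^6e^(−5λ) · λ^56e^(−7λ) = λ^62e^(−12λ), i.e. Gamma(shape=63, rate=12).
The mode of a Gamma(a, b) with a ≥ 1 (shape–rate) is (a−1)/b = 62/12 ≈ 5.17.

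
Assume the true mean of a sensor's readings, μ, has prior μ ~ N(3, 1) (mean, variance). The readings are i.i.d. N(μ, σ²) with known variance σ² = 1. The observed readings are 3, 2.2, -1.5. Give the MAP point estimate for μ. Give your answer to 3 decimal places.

n = 3; x̄ = (3 + 2.2 + (-1.5))/3 = 3.7/3 = 37/30 ≈ 1.2333.
For a Normal prior and Normal likelihood with known variance, the posterior is Normal; its mode equals its mean, the precision-weighted average.
Prior precision 1/σ₀² = 1/1 = 1; data precision n/σ² = 3/1 = 3.
μ̂ = (1·3 + 3·(37/30)) / (1 + 3) = 6.7/4 = 1.675.

μ̂_MAP = 1.675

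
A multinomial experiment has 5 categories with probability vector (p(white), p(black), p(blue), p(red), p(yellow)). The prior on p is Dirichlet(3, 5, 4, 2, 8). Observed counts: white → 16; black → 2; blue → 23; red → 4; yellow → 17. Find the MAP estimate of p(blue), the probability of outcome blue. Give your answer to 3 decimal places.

The posterior is Dirichlet(αᵢ + nᵢ) = Dirichlet(19, 7, 27, 6, 25).
For a Dirichlet(a₁,…,a_K) with all aᵢ > 1, the mode has j-th component (aⱼ − 1)/(Σaᵢ − K).
Here Σaᵢ = 84 and K = 5, so p(blue) = (27 − 1)/(84 − 5) = 26/79 ≈ 0.329.

MAP estimate of p(blue) = 0.329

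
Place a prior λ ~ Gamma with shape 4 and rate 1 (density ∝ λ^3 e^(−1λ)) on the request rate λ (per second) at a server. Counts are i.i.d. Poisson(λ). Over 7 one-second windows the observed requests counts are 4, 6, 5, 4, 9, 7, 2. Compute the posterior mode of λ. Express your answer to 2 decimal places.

λ̂_MAP = 5.00

Σxᵢ = 4+6+5+4+9+7+2 = 37, with n = 7.
Posterior ∝ λ^3e^(−1λ) · λ^37e^(−7λ) = λ^40e^(−8λ), i.e. Gamma(shape=41, rate=8).
The mode of a Gamma(a, b) with a ≥ 1 (shape–rate) is (a−1)/b = 40/8 ≈ 5.00.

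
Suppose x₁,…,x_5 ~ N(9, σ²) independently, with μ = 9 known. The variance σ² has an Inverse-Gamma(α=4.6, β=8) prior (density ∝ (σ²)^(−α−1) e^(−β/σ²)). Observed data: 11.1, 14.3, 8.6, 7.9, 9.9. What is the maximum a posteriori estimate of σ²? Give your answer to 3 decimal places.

σ̂²_MAP = 3.128

Sum of squared deviations about the known mean: SS = (11.1−9)² + (14.3−9)² + (8.6−9)² + (7.9−9)² + (9.9−9)² = 34.68.
The Normal likelihood contributes (σ²)^(−n/2) exp(−SS/(2σ²)), so the posterior is Inverse-Gamma(α + n/2, β + SS/2) = Inverse-Gamma(7.1, 25.34).
The mode of Inverse-Gamma(a, b) is b/(a+1) = 25.34/8.1 ≈ 3.128.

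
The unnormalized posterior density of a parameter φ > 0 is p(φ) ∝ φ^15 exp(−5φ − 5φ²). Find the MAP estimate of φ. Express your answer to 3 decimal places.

φ̂_MAP = 1.000

ℓ'(φ) = 15/φ − 5 − 10φ. Setting this to zero and multiplying by φ: 10φ² + 5φ − 15 = 0.
φ = (−5 + √(5² + 4·10·15)) / (2·10) = (−5 + √625) / 20 = (−5 + 25)/20 = 1.
ℓ''(φ) = −15/φ² − 10 < 0, confirming a maximum.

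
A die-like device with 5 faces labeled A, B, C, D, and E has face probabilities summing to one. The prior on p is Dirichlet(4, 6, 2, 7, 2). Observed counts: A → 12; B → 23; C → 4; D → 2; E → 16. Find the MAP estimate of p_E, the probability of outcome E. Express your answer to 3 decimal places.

The posterior is Dirichlet(αᵢ + nᵢ) = Dirichlet(16, 29, 6, 9, 18).
For a Dirichlet(a₁,…,a_K) with all aᵢ > 1, the mode has j-th component (aⱼ − 1)/(Σaᵢ − K).
Here Σaᵢ = 78 and K = 5, so p_E = (18 − 1)/(78 − 5) = 17/73 ≈ 0.233.

MAP estimate of p_E = 0.233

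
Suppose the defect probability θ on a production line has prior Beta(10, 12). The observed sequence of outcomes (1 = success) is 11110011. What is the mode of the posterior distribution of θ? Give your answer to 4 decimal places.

θ̂_MAP = 0.5357

Prior: Beta(10, 12).
Data: 6 successes in 8 trials (from the sequence). The binomial likelihood contributes θ^6(1−θ)^2, so the posterior is Beta(10+6, 12+2) = Beta(16, 14).
For Beta(a, b) with a, b > 1 the mode is (a−1)/(a+b−2) = 15/28 ≈ 0.5357.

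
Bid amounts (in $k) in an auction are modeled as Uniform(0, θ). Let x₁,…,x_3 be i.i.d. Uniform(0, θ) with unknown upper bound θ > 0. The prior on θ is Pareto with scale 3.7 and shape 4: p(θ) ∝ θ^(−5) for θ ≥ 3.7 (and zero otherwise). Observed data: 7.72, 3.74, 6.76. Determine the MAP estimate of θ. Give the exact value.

θ̂_MAP = 7.72

The Uniform(0, θ) likelihood is θ^(−n) for θ ≥ max(xᵢ), zero otherwise. Here max(xᵢ) = 7.72.
Posterior ∝ θ^(−5) · θ^(−3) = θ^(−8) on θ ≥ max(3.7, 7.72) = 7.72.
This density is strictly decreasing in θ, so the posterior mode lies at the lower boundary of the support.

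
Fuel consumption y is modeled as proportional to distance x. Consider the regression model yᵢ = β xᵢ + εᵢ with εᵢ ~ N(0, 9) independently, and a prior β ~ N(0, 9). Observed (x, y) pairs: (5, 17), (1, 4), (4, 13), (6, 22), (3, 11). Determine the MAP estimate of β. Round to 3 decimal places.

log p(β | y) = −Σ(yᵢ − βxᵢ)²/(2·9) − β²/(2·9) + const.
Setting the derivative to zero: Σxᵢ(yᵢ − βxᵢ)/9 − β/9 = 0, so β = Σxᵢyᵢ / (Σxᵢ² + σ²/τ²).
Σxᵢyᵢ = 5·17 + 1·4 + 4·13 + 6·22 + 3·11 = 306; Σxᵢ² = 87; σ²/τ² = 1.
β̂_MAP = 306 / (87 + 1) = 306/88 ≈ 3.477.

β̂_MAP = 3.477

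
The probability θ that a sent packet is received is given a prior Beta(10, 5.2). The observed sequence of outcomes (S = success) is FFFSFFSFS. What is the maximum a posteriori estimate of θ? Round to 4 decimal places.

θ̂_MAP = 0.5405

Prior: Beta(10, 5.2).
Data: 3 successes in 9 trials (from the sequence). The binomial likelihood contributes θ^3(1−θ)^6, so the posterior is Beta(10+3, 5.2+6) = Beta(13, 11.2).
For Beta(a, b) with a, b > 1 the mode is (a−1)/(a+b−2) = 12/22.2 ≈ 0.5405.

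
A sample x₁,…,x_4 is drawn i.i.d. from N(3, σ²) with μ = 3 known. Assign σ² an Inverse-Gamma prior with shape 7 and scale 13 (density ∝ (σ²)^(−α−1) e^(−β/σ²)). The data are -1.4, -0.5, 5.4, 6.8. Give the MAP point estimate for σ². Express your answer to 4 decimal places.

Sum of squared deviations about the known mean: SS = (-1.4−3)² + (-0.5−3)² + (5.4−3)² + (6.8−3)² = 51.81.
The Normal likelihood contributes (σ²)^(−n/2) exp(−SS/(2σ²)), so the posterior is Inverse-Gamma(α + n/2, β + SS/2) = Inverse-Gamma(9, 38.905).
The mode of Inverse-Gamma(a, b) is b/(a+1) = 38.905/10 ≈ 3.8905.

σ̂²_MAP = 3.8905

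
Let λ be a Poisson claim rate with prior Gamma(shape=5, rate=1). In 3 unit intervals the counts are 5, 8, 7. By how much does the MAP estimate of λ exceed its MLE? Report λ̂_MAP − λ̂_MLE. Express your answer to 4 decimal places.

MAP − MLE = -0.6667

Σxᵢ = 20. Posterior is Gamma(25, 4); MAP = (25−1)/4 = 24/4 ≈ 6.00000.
MLE = x̄ = 20/3 ≈ 6.66667.
Difference = 24/4 − 20/3 = -2/3 ≈ -0.6667.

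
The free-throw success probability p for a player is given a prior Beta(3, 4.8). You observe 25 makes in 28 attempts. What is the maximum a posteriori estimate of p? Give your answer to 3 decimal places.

p̂_MAP = 0.799

Prior: Beta(3, 4.8).
Data: 25 successes in 28 trials. The binomial likelihood contributes p^25(1−p)^3, so the posterior is Beta(3+25, 4.8+3) = Beta(28, 7.8).
For Beta(a, b) with a, b > 1 the mode is (a−1)/(a+b−2) = 27/33.8 ≈ 0.799.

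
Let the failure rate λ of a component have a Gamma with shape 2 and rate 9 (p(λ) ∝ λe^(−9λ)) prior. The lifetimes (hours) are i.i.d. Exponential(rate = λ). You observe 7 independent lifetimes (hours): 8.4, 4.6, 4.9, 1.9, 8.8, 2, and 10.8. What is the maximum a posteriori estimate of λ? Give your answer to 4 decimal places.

The Exponential(rate=λ) likelihood is ∝ λ^n e^(−λΣtᵢ). Here n = 7 and Σtᵢ = 8.4 + 4.6 + 4.9 + 1.9 + 8.8 + 2 + 10.8 = 41.4.
Posterior ∝ λe^(−9λ) · λ^7e^(−41.4λ) = λ^8e^(−50.4λ), i.e. Gamma(9, 50.4).
Mode = (a−1)/b = 8/50.4 ≈ 0.1587.

λ̂_MAP = 0.1587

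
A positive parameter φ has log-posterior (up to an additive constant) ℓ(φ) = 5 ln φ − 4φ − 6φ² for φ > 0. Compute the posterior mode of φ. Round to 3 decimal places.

ℓ'(φ) = 5/φ − 4 − 12φ. Setting this to zero and multiplying by φ: 12φ² + 4φ − 5 = 0.
φ = (−4 + √(4² + 4·12·5)) / (2·12) = (−4 + √256) / 24 = (−4 + 16)/24 = 1/2.
ℓ''(φ) = −5/φ² − 12 < 0, confirming a maximum.

φ̂_MAP = 0.500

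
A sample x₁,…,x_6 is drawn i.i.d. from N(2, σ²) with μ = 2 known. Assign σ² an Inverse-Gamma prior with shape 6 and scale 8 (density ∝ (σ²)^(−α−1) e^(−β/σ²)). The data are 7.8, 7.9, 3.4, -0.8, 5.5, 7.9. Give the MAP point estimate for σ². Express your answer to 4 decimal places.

σ̂²_MAP = 7.0655

Sum of squared deviations about the known mean: SS = (7.8−2)² + (7.9−2)² + (3.4−2)² + (-0.8−2)² + (5.5−2)² + (7.9−2)² = 125.31.
The Normal likelihood contributes (σ²)^(−n/2) exp(−SS/(2σ²)), so the posterior is Inverse-Gamma(α + n/2, β + SS/2) = Inverse-Gamma(9, 70.655).
The mode of Inverse-Gamma(a, b) is b/(a+1) = 70.655/10 ≈ 7.0655.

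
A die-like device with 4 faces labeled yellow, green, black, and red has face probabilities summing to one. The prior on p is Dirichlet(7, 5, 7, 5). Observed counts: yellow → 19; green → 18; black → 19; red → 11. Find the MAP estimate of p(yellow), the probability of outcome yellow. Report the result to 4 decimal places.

MAP estimate of p(yellow) = 0.2874

The posterior is Dirichlet(αᵢ + nᵢ) = Dirichlet(26, 23, 26, 16).
For a Dirichlet(a₁,…,a_K) with all aᵢ > 1, the mode has j-th component (aⱼ − 1)/(Σaᵢ − K).
Here Σaᵢ = 91 and K = 4, so p(yellow) = (26 − 1)/(91 − 4) = 25/87 ≈ 0.2874.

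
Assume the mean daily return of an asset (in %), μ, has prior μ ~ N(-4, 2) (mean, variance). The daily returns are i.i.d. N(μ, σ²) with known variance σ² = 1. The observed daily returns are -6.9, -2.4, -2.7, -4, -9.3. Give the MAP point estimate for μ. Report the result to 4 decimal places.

n = 5; x̄ = ((-6.9) + (-2.4) + (-2.7) + (-4) + (-9.3))/5 = -25.3/5 = -5.06.
For a Normal prior and Normal likelihood with known variance, the posterior is Normal; its mode equals its mean, the precision-weighted average.
Prior precision 1/σ₀² = 1/2 = 0.5; data precision n/σ² = 5/1 = 5.
μ̂ = (0.5·(-4) + 5·(-5.06)) / (0.5 + 5) = (-27.3)/5.5 = -273/55 ≈ -4.9636.

μ̂_MAP = -4.9636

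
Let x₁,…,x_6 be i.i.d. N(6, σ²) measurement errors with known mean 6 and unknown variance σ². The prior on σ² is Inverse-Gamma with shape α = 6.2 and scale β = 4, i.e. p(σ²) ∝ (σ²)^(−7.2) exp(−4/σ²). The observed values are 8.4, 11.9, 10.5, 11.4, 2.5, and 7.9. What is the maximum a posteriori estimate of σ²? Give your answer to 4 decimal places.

Sum of squared deviations about the known mean: SS = (8.4−6)² + (11.9−6)² + (10.5−6)² + (11.4−6)² + (2.5−6)² + (7.9−6)² = 105.84.
The Normal likelihood contributes (σ²)^(−n/2) exp(−SS/(2σ²)), so the posterior is Inverse-Gamma(α + n/2, β + SS/2) = Inverse-Gamma(9.2, 56.92).
The mode of Inverse-Gamma(a, b) is b/(a+1) = 56.92/10.2 ≈ 5.5804.

σ̂²_MAP = 5.5804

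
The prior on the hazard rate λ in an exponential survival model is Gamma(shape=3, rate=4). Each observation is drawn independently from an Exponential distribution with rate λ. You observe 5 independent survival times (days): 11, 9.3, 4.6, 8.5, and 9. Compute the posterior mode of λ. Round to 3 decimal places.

λ̂_MAP = 0.151

The Exponential(rate=λ) likelihood is ∝ λ^n e^(−λΣtᵢ). Here n = 5 and Σtᵢ = 11 + 9.3 + 4.6 + 8.5 + 9 = 42.4.
Posterior ∝ λ^2e^(−4λ) · λ^5e^(−42.4λ) = λ^7e^(−46.4λ), i.e. Gamma(8, 46.4).
Mode = (a−1)/b = 7/46.4 ≈ 0.151.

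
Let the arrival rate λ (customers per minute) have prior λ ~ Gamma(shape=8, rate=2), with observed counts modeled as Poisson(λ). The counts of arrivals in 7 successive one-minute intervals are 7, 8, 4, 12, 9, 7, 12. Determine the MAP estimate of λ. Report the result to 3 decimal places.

Σxᵢ = 7+8+4+12+9+7+12 = 59, with n = 7.
Posterior ∝ λ^7e^(−2λ) · λ^59e^(−7λ) = λ^66e^(−9λ), i.e. Gamma(shape=67, rate=9).
The mode of a Gamma(a, b) with a ≥ 1 (shape–rate) is (a−1)/b = 66/9 ≈ 7.333.

λ̂_MAP = 7.333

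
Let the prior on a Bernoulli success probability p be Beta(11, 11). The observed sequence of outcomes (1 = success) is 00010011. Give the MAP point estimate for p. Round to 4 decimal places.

Prior: Beta(11, 11).
Data: 3 successes in 8 trials (from the sequence). The binomial likelihood contributes p^3(1−p)^5, so the posterior is Beta(11+3, 11+5) = Beta(14, 16).
For Beta(a, b) with a, b > 1 the mode is (a−1)/(a+b−2) = 13/28 ≈ 0.4643.

p̂_MAP = 0.4643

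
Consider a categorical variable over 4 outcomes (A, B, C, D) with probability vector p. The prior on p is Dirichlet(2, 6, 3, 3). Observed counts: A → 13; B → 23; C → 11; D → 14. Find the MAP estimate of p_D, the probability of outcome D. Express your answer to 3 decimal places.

MAP estimate of p_D = 0.225

The posterior is Dirichlet(αᵢ + nᵢ) = Dirichlet(15, 29, 14, 17).
For a Dirichlet(a₁,…,a_K) with all aᵢ > 1, the mode has j-th component (aⱼ − 1)/(Σaᵢ − K).
Here Σaᵢ = 75 and K = 4, so p_D = (17 − 1)/(75 − 4) = 16/71 ≈ 0.225.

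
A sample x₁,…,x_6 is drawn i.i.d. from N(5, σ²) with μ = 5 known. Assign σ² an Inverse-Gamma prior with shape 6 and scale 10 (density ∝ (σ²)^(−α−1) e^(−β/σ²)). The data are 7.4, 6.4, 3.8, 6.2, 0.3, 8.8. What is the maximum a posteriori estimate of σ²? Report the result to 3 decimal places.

Sum of squared deviations about the known mean: SS = (7.4−5)² + (6.4−5)² + (3.8−5)² + (6.2−5)² + (0.3−5)² + (8.8−5)² = 47.13.
The Normal likelihood contributes (σ²)^(−n/2) exp(−SS/(2σ²)), so the posterior is Inverse-Gamma(α + n/2, β + SS/2) = Inverse-Gamma(9, 33.565).
The mode of Inverse-Gamma(a, b) is b/(a+1) = 33.565/10 ≈ 3.357.

σ̂²_MAP = 3.357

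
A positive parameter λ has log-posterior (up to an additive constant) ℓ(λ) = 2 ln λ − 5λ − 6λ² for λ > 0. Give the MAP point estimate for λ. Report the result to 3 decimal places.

λ̂_MAP = 0.250

ℓ'(λ) = 2/λ − 5 − 12λ. Setting this to zero and multiplying by λ: 12λ² + 5λ − 2 = 0.
λ = (−5 + √(5² + 4·12·2)) / (2·12) = (−5 + √121) / 24 = (−5 + 11)/24 = 1/4.
ℓ''(λ) = −2/λ² − 12 < 0, confirming a maximum.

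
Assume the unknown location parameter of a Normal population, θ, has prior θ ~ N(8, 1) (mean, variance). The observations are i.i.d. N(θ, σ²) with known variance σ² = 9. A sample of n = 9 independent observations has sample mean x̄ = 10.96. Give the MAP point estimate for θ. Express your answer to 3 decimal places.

θ̂_MAP = 9.480

n = 9, x̄ = 10.96.
For a Normal prior and Normal likelihood with known variance, the posterior is Normal; its mode equals its mean, the precision-weighted average.
Prior precision 1/σ₀² = 1/1 = 1; data precision n/σ² = 9/9 = 1.
θ̂ = (1·8 + 1·10.96) / (1 + 1) = 18.96/2 = 9.480.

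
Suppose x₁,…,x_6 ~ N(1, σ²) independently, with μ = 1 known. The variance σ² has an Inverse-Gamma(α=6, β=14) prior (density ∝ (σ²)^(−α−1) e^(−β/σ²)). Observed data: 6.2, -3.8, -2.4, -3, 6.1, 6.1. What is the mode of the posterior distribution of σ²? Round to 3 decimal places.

Sum of squared deviations about the known mean: SS = (6.2−1)² + (-3.8−1)² + (-2.4−1)² + (-3−1)² + (6.1−1)² + (6.1−1)² = 129.66.
The Normal likelihood contributes (σ²)^(−n/2) exp(−SS/(2σ²)), so the posterior is Inverse-Gamma(α + n/2, β + SS/2) = Inverse-Gamma(9, 78.83).
The mode of Inverse-Gamma(a, b) is b/(a+1) = 78.83/10 ≈ 7.883.

σ̂²_MAP = 7.883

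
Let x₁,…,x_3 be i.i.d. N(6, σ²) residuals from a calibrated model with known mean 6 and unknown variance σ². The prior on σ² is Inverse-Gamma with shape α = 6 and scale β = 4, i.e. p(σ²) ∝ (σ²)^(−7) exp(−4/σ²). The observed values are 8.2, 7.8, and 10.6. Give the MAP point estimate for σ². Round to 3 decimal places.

Sum of squared deviations about the known mean: SS = (8.2−6)² + (7.8−6)² + (10.6−6)² = 29.24.
The Normal likelihood contributes (σ²)^(−n/2) exp(−SS/(2σ²)), so the posterior is Inverse-Gamma(α + n/2, β + SS/2) = Inverse-Gamma(7.5, 18.62).
The mode of Inverse-Gamma(a, b) is b/(a+1) = 18.62/8.5 ≈ 2.191.

σ̂²_MAP = 2.191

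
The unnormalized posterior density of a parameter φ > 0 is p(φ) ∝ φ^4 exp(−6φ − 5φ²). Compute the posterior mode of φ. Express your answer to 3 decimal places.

φ̂_MAP = 0.400

ℓ'(φ) = 4/φ − 6 − 10φ. Setting this to zero and multiplying by φ: 10φ² + 6φ − 4 = 0.
φ = (−6 + √(6² + 4·10·4)) / (2·10) = (−6 + √196) / 20 = (−6 + 14)/20 = 2/5.
ℓ''(φ) = −4/φ² − 10 < 0, confirming a maximum.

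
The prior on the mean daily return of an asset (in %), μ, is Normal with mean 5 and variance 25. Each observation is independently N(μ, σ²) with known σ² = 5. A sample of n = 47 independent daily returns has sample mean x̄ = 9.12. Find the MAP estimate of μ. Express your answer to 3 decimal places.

n = 47, x̄ = 9.12.
For a Normal prior and Normal likelihood with known variance, the posterior is Normal; its mode equals its mean, the precision-weighted average.
Prior precision 1/σ₀² = 1/25 = 0.04; data precision n/σ² = 47/5 = 9.4.
μ̂ = (0.04·5 + 9.4·9.12) / (0.04 + 9.4) = 85.928/9.44 = 10741/1180 ≈ 9.103.

μ̂_MAP = 9.103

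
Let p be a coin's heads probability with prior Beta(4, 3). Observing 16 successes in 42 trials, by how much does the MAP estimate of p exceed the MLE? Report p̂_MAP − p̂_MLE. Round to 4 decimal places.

MAP − MLE = 0.0233

Posterior is Beta(20, 29); MAP = (20−1)/(49−2) = 19/47 ≈ 0.40426.
MLE ignores the prior: p̂_MLE = k/n = 16/42 ≈ 0.38095.
Difference = 19/47 − 16/42 = 23/987 ≈ 0.0233.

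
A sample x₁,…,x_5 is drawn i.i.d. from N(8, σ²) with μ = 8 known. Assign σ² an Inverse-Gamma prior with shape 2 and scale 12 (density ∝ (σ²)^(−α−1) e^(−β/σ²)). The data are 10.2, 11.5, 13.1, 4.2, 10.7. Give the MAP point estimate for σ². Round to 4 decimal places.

σ̂²_MAP = 8.0755

Sum of squared deviations about the known mean: SS = (10.2−8)² + (11.5−8)² + (13.1−8)² + (4.2−8)² + (10.7−8)² = 64.83.
The Normal likelihood contributes (σ²)^(−n/2) exp(−SS/(2σ²)), so the posterior is Inverse-Gamma(α + n/2, β + SS/2) = Inverse-Gamma(4.5, 44.415).
The mode of Inverse-Gamma(a, b) is b/(a+1) = 44.415/5.5 ≈ 8.0755.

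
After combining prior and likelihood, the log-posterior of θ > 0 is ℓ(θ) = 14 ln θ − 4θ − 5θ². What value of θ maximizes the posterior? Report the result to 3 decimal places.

ℓ'(θ) = 14/θ − 4 − 10θ. Setting this to zero and multiplying by θ: 10θ² + 4θ − 14 = 0.
θ = (−4 + √(4² + 4·10·14)) / (2·10) = (−4 + √576) / 20 = (−4 + 24)/20 = 1.
ℓ''(θ) = −14/θ² − 10 < 0, confirming a maximum.

θ̂_MAP = 1.000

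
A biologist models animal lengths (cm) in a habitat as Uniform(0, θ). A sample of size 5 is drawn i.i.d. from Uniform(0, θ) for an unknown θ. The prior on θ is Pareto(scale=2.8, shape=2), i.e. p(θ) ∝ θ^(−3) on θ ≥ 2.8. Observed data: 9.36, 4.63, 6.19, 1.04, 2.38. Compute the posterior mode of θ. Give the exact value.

θ̂_MAP = 9.36

The Uniform(0, θ) likelihood is θ^(−n) for θ ≥ max(xᵢ), zero otherwise. Here max(xᵢ) = 9.36.
Posterior ∝ θ^(−3) · θ^(−5) = θ^(−8) on θ ≥ max(2.8, 9.36) = 9.36.
This density is strictly decreasing in θ, so the posterior mode lies at the lower boundary of the support.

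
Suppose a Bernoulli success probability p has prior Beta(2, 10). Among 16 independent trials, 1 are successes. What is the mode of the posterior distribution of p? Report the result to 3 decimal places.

Prior: Beta(2, 10).
Data: 1 success in 16 trials. The binomial likelihood contributes p(1−p)^15, so the posterior is Beta(2+1, 10+15) = Beta(3, 25).
For Beta(a, b) with a, b > 1 the mode is (a−1)/(a+b−2) = 2/26 ≈ 0.077.

p̂_MAP = 0.077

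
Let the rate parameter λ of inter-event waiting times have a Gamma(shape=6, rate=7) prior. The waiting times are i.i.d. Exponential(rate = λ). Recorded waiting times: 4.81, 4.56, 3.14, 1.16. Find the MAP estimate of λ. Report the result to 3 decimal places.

λ̂_MAP = 0.435

The Exponential(rate=λ) likelihood is ∝ λ^n e^(−λΣtᵢ). Here n = 4 and Σtᵢ = 4.81 + 4.56 + 3.14 + 1.16 = 13.67.
Posterior ∝ λ^5e^(−7λ) · λ^4e^(−13.67λ) = λ^9e^(−20.67λ), i.e. Gamma(10, 20.67).
Mode = (a−1)/b = 9/20.67 ≈ 0.435.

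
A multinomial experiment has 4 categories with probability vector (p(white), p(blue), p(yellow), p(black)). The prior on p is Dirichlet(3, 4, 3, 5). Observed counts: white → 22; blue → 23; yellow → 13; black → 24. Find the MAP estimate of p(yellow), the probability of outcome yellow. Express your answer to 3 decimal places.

MAP estimate of p(yellow) = 0.161

The posterior is Dirichlet(αᵢ + nᵢ) = Dirichlet(25, 27, 16, 29).
For a Dirichlet(a₁,…,a_K) with all aᵢ > 1, the mode has j-th component (aⱼ − 1)/(Σaᵢ − K).
Here Σaᵢ = 97 and K = 4, so p(yellow) = (16 − 1)/(97 − 4) = 15/93 ≈ 0.161.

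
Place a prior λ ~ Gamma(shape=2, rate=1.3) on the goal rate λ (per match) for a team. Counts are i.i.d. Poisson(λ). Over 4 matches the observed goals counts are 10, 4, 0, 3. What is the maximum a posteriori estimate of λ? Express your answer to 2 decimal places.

λ̂_MAP = 3.40

Σxᵢ = 10+4+0+3 = 17, with n = 4.
Posterior ∝ λe^(−1.3λ) · λ^17e^(−4λ) = λ^18e^(−5.3λ), i.e. Gamma(shape=19, rate=5.3).
The mode of a Gamma(a, b) with a ≥ 1 (shape–rate) is (a−1)/b = 18/5.3 ≈ 3.40.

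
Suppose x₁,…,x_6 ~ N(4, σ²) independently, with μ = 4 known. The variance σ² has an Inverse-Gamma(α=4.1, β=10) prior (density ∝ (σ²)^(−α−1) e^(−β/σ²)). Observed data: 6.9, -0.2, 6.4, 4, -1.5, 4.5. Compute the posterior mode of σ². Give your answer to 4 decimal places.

σ̂²_MAP = 5.0809

Sum of squared deviations about the known mean: SS = (6.9−4)² + (-0.2−4)² + (6.4−4)² + (4−4)² + (-1.5−4)² + (4.5−4)² = 62.31.
The Normal likelihood contributes (σ²)^(−n/2) exp(−SS/(2σ²)), so the posterior is Inverse-Gamma(α + n/2, β + SS/2) = Inverse-Gamma(7.1, 41.155).
The mode of Inverse-Gamma(a, b) is b/(a+1) = 41.155/8.1 ≈ 5.0809.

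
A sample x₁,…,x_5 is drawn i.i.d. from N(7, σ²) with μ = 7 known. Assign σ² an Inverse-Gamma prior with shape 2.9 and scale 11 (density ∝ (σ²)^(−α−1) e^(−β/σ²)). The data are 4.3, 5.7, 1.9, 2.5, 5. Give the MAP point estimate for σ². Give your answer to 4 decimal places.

σ̂²_MAP = 6.3469

Sum of squared deviations about the known mean: SS = (4.3−7)² + (5.7−7)² + (1.9−7)² + (2.5−7)² + (5−7)² = 59.24.
The Normal likelihood contributes (σ²)^(−n/2) exp(−SS/(2σ²)), so the posterior is Inverse-Gamma(α + n/2, β + SS/2) = Inverse-Gamma(5.4, 40.62).
The mode of Inverse-Gamma(a, b) is b/(a+1) = 40.62/6.4 ≈ 6.3469.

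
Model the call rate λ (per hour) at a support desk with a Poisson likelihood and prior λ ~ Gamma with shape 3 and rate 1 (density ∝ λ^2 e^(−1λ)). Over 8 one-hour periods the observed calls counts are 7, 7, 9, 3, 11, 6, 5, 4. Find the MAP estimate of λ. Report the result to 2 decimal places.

λ̂_MAP = 6.00

Σxᵢ = 7+7+9+3+11+6+5+4 = 52, with n = 8.
Posterior ∝ λ^2e^(−1λ) · λ^52e^(−8λ) = λ^54e^(−9λ), i.e. Gamma(shape=55, rate=9).
The mode of a Gamma(a, b) with a ≥ 1 (shape–rate) is (a−1)/b = 54/9 ≈ 6.00.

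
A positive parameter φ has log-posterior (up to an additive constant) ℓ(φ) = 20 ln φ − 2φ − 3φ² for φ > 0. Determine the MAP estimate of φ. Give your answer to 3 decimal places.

ℓ'(φ) = 20/φ − 2 − 6φ. Setting this to zero and multiplying by φ: 6φ² + 2φ − 20 = 0.
φ = (−2 + √(2² + 4·6·20)) / (2·6) = (−2 + √484) / 12 = (−2 + 22)/12 = 5/3.
ℓ''(φ) = −20/φ² − 6 < 0, confirming a maximum.

φ̂_MAP = 1.667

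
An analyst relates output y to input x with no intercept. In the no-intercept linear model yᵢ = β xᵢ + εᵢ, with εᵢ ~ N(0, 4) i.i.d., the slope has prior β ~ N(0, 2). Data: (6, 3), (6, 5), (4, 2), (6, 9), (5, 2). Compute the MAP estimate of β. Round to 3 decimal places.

log p(β | y) = −Σ(yᵢ − βxᵢ)²/(2·4) − β²/(2·2) + const.
Setting the derivative to zero: Σxᵢ(yᵢ − βxᵢ)/4 − β/2 = 0, so β = Σxᵢyᵢ / (Σxᵢ² + σ²/τ²).
Σxᵢyᵢ = 6·3 + 6·5 + 4·2 + 6·9 + 5·2 = 120; Σxᵢ² = 149; σ²/τ² = 2.
β̂_MAP = 120 / (149 + 2) = 120/151 ≈ 0.795.

β̂_MAP = 0.795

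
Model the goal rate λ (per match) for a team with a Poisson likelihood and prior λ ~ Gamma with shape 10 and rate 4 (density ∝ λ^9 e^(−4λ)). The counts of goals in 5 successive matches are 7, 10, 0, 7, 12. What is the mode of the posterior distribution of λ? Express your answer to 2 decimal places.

Σxᵢ = 7+10+0+7+12 = 36, with n = 5.
Posterior ∝ λ^9e^(−4λ) · λ^36e^(−5λ) = λ^45e^(−9λ), i.e. Gamma(shape=46, rate=9).
The mode of a Gamma(a, b) with a ≥ 1 (shape–rate) is (a−1)/b = 45/9 ≈ 5.00.

λ̂_MAP = 5.00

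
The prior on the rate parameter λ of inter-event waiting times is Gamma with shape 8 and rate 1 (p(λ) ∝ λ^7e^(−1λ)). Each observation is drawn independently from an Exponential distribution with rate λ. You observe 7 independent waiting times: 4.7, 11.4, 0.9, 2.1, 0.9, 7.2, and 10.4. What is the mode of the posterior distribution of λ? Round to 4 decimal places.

The Exponential(rate=λ) likelihood is ∝ λ^n e^(−λΣtᵢ). Here n = 7 and Σtᵢ = 4.7 + 11.4 + 0.9 + 2.1 + 0.9 + 7.2 + 10.4 = 37.6.
Posterior ∝ λ^7e^(−1λ) · λ^7e^(−37.6λ) = λ^14e^(−38.6λ), i.e. Gamma(15, 38.6).
Mode = (a−1)/b = 14/38.6 ≈ 0.3627.

λ̂_MAP = 0.3627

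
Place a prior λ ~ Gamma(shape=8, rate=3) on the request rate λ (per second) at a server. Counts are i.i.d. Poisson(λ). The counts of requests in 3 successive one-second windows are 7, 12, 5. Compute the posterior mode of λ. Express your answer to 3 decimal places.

λ̂_MAP = 5.167

Σxᵢ = 7+12+5 = 24, with n = 3.
Posterior ∝ λ^7e^(−3λ) · λ^24e^(−3λ) = λ^31e^(−6λ), i.e. Gamma(shape=32, rate=6).
The mode of a Gamma(a, b) with a ≥ 1 (shape–rate) is (a−1)/b = 31/6 ≈ 5.167.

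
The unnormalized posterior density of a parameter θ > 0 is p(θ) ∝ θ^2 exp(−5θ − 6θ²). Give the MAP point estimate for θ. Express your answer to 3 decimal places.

θ̂_MAP = 0.250

ℓ'(θ) = 2/θ − 5 − 12θ. Setting this to zero and multiplying by θ: 12θ² + 5θ − 2 = 0.
θ = (−5 + √(5² + 4·12·2)) / (2·12) = (−5 + √121) / 24 = (−5 + 11)/24 = 1/4.
ℓ''(θ) = −2/θ² − 12 < 0, confirming a maximum.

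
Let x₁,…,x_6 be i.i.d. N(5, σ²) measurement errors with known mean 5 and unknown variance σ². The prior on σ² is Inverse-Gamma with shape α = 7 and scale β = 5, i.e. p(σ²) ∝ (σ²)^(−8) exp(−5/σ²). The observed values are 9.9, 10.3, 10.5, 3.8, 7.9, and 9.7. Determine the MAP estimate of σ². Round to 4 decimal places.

Sum of squared deviations about the known mean: SS = (9.9−5)² + (10.3−5)² + (10.5−5)² + (3.8−5)² + (7.9−5)² + (9.7−5)² = 114.29.
The Normal likelihood contributes (σ²)^(−n/2) exp(−SS/(2σ²)), so the posterior is Inverse-Gamma(α + n/2, β + SS/2) = Inverse-Gamma(10, 62.145).
The mode of Inverse-Gamma(a, b) is b/(a+1) = 62.145/11 ≈ 5.6495.

σ̂²_MAP = 5.6495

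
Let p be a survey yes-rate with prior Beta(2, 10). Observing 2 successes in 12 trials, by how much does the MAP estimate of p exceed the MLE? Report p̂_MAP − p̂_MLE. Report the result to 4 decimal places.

Posterior is Beta(4, 20); MAP = (4−1)/(24−2) = 3/22 ≈ 0.13636.
MLE ignores the prior: p̂_MLE = k/n = 2/12 ≈ 0.16667.
Difference = 3/22 − 2/12 = -1/33 ≈ -0.0303.

MAP − MLE = -0.0303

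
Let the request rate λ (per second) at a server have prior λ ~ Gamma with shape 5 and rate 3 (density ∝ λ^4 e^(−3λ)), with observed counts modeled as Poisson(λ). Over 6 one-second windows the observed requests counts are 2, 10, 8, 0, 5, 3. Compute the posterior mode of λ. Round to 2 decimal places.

λ̂_MAP = 3.56

Σxᵢ = 2+10+8+0+5+3 = 28, with n = 6.
Posterior ∝ λ^4e^(−3λ) · λ^28e^(−6λ) = λ^32e^(−9λ), i.e. Gamma(shape=33, rate=9).
The mode of a Gamma(a, b) with a ≥ 1 (shape–rate) is (a−1)/b = 32/9 ≈ 3.56.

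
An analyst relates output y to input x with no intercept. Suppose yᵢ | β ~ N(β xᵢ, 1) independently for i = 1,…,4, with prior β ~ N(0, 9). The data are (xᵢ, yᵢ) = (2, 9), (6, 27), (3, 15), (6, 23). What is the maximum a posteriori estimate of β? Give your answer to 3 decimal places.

log p(β | y) = −Σ(yᵢ − βxᵢ)²/(2·1) − β²/(2·9) + const.
Setting the derivative to zero: Σxᵢ(yᵢ − βxᵢ)/1 − β/9 = 0, so β = Σxᵢyᵢ / (Σxᵢ² + σ²/τ²).
Σxᵢyᵢ = 2·9 + 6·27 + 3·15 + 6·23 = 363; Σxᵢ² = 85; σ²/τ² = 1/9.
β̂_MAP = 363 / (85 + 1/9) = 363/(766/9) = 3267/766 ≈ 4.265.

β̂_MAP = 4.265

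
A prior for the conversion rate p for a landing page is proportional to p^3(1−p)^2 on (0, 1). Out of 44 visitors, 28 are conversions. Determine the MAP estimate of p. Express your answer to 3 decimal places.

p̂_MAP = 0.633

The prior density ∝ p^3(1−p)^2 is the kernel of Beta(4, 3).
Data: 28 successes in 44 trials. The binomial likelihood contributes p^28(1−p)^16, so the posterior is Beta(4+28, 3+16) = Beta(32, 19).
For Beta(a, b) with a, b > 1 the mode is (a−1)/(a+b−2) = 31/49 ≈ 0.633.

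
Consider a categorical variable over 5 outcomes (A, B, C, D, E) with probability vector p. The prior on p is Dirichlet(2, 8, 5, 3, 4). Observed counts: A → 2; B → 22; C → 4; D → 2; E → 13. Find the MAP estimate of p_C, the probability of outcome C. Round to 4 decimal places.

The posterior is Dirichlet(αᵢ + nᵢ) = Dirichlet(4, 30, 9, 5, 17).
For a Dirichlet(a₁,…,a_K) with all aᵢ > 1, the mode has j-th component (aⱼ − 1)/(Σaᵢ − K).
Here Σaᵢ = 65 and K = 5, so p_C = (9 − 1)/(65 − 5) = 8/60 ≈ 0.1333.

MAP estimate of p_C = 0.1333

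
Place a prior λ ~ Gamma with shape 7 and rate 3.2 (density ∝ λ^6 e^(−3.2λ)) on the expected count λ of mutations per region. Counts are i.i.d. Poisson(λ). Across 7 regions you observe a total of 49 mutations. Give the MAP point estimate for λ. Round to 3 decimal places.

Σxᵢ = 49, n = 7.
Posterior ∝ λ^6e^(−3.2λ) · λ^49e^(−7λ) = λ^55e^(−10.2λ), i.e. Gamma(shape=56, rate=10.2).
The mode of a Gamma(a, b) with a ≥ 1 (shape–rate) is (a−1)/b = 55/10.2 ≈ 5.392.

λ̂_MAP = 5.392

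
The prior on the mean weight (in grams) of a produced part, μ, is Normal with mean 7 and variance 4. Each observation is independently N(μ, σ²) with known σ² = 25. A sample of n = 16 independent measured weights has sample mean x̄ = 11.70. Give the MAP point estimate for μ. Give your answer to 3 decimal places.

n = 16, x̄ = 11.70.
For a Normal prior and Normal likelihood with known variance, the posterior is Normal; its mode equals its mean, the precision-weighted average.
Prior precision 1/σ₀² = 1/4 = 0.25; data precision n/σ² = 16/25 = 0.64.
μ̂ = (0.25·7 + 0.64·11.7) / (0.25 + 0.64) = 9.238/0.89 = 4619/445 ≈ 10.380.

μ̂_MAP = 10.380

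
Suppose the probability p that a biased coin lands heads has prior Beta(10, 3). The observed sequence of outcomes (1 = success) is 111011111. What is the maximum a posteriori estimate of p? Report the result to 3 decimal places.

Prior: Beta(10, 3).
Data: 8 successes in 9 trials (from the sequence). The binomial likelihood contributes p^8(1−p)^1, so the posterior is Beta(10+8, 3+1) = Beta(18, 4).
For Beta(a, b) with a, b > 1 the mode is (a−1)/(a+b−2) = 17/20 ≈ 0.850.

p̂_MAP = 0.850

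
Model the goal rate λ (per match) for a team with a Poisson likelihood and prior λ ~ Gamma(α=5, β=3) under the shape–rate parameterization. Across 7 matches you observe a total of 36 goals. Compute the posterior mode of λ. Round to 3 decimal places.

λ̂_MAP = 4.000

Σxᵢ = 36, n = 7.
Posterior ∝ λ^4e^(−3λ) · λ^36e^(−7λ) = λ^40e^(−10λ), i.e. Gamma(shape=41, rate=10).
The mode of a Gamma(a, b) with a ≥ 1 (shape–rate) is (a−1)/b = 40/10 ≈ 4.000.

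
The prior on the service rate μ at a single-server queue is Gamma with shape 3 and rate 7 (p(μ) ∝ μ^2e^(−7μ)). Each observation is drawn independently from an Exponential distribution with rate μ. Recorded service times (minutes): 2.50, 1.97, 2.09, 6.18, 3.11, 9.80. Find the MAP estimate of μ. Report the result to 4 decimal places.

μ̂_MAP = 0.2450

The Exponential(rate=μ) likelihood is ∝ μ^n e^(−μΣtᵢ). Here n = 6 and Σtᵢ = 2.50 + 1.97 + 2.09 + 6.18 + 3.11 + 9.80 = 25.65.
Posterior ∝ μ^2e^(−7μ) · μ^6e^(−25.65μ) = μ^8e^(−32.65μ), i.e. Gamma(9, 32.65).
Mode = (a−1)/b = 8/32.65 ≈ 0.2450.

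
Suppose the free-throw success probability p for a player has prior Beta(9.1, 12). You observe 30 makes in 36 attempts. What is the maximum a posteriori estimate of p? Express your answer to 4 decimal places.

p̂_MAP = 0.6915

Prior: Beta(9.1, 12).
Data: 30 successes in 36 trials. The binomial likelihood contributes p^30(1−p)^6, so the posterior is Beta(9.1+30, 12+6) = Beta(39.1, 18).
For Beta(a, b) with a, b > 1 the mode is (a−1)/(a+b−2) = 38.1/55.1 ≈ 0.6915.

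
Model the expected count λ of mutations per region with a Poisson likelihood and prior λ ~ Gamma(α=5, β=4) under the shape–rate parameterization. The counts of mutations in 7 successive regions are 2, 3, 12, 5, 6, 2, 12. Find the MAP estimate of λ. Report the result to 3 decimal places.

Σxᵢ = 2+3+12+5+6+2+12 = 42, with n = 7.
Posterior ∝ λ^4e^(−4λ) · λ^42e^(−7λ) = λ^46e^(−11λ), i.e. Gamma(shape=47, rate=11).
The mode of a Gamma(a, b) with a ≥ 1 (shape–rate) is (a−1)/b = 46/11 ≈ 4.182.

λ̂_MAP = 4.182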